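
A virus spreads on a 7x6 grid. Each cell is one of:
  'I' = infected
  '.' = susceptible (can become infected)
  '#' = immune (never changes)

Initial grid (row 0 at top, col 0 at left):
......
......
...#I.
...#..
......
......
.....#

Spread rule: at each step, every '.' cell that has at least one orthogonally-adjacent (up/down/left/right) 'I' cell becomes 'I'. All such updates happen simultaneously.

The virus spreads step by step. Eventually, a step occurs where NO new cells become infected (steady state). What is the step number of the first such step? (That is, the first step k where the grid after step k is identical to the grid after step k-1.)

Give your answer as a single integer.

Answer: 9

Derivation:
Step 0 (initial): 1 infected
Step 1: +3 new -> 4 infected
Step 2: +5 new -> 9 infected
Step 3: +6 new -> 15 infected
Step 4: +7 new -> 22 infected
Step 5: +7 new -> 29 infected
Step 6: +6 new -> 35 infected
Step 7: +3 new -> 38 infected
Step 8: +1 new -> 39 infected
Step 9: +0 new -> 39 infected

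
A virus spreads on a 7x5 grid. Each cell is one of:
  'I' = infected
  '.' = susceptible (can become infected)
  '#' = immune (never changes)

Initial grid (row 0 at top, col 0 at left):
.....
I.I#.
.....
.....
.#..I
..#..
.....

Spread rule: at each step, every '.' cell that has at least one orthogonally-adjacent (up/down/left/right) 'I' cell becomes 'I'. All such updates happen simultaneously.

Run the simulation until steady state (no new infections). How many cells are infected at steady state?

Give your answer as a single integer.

Step 0 (initial): 3 infected
Step 1: +8 new -> 11 infected
Step 2: +11 new -> 22 infected
Step 3: +5 new -> 27 infected
Step 4: +2 new -> 29 infected
Step 5: +3 new -> 32 infected
Step 6: +0 new -> 32 infected

Answer: 32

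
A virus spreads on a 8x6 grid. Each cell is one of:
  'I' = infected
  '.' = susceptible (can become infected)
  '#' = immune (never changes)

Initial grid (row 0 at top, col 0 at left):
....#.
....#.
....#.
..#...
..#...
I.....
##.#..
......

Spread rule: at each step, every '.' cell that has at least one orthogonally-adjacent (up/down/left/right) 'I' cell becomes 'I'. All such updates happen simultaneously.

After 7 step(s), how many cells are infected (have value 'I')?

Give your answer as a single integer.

Step 0 (initial): 1 infected
Step 1: +2 new -> 3 infected
Step 2: +3 new -> 6 infected
Step 3: +4 new -> 10 infected
Step 4: +5 new -> 15 infected
Step 5: +9 new -> 24 infected
Step 6: +8 new -> 32 infected
Step 7: +4 new -> 36 infected

Answer: 36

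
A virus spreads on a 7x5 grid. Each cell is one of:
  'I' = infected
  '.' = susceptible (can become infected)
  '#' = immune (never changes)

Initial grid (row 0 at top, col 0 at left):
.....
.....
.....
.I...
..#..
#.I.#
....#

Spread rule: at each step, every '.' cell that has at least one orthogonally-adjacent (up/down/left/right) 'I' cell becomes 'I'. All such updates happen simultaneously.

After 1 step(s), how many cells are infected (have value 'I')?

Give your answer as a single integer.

Answer: 9

Derivation:
Step 0 (initial): 2 infected
Step 1: +7 new -> 9 infected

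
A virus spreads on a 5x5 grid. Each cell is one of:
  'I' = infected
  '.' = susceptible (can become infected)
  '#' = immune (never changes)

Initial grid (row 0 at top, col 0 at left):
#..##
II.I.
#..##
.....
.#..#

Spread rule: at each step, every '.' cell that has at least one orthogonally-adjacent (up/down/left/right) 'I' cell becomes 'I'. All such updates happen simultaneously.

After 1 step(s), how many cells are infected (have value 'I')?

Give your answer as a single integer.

Answer: 7

Derivation:
Step 0 (initial): 3 infected
Step 1: +4 new -> 7 infected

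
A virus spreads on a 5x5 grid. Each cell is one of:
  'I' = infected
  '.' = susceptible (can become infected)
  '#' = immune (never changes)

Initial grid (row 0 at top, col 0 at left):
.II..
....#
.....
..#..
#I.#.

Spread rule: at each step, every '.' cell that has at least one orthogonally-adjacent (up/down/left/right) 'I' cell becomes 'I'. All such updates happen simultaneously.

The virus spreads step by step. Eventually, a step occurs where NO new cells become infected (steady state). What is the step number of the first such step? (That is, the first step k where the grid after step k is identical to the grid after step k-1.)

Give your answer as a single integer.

Answer: 7

Derivation:
Step 0 (initial): 3 infected
Step 1: +6 new -> 9 infected
Step 2: +6 new -> 15 infected
Step 3: +2 new -> 17 infected
Step 4: +2 new -> 19 infected
Step 5: +1 new -> 20 infected
Step 6: +1 new -> 21 infected
Step 7: +0 new -> 21 infected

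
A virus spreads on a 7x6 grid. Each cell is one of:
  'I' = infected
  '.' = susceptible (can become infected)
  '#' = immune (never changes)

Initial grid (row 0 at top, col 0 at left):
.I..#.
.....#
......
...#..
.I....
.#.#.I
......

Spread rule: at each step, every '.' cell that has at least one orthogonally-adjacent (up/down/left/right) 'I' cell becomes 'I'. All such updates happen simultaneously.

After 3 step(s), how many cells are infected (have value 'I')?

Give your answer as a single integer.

Step 0 (initial): 3 infected
Step 1: +9 new -> 12 infected
Step 2: +12 new -> 24 infected
Step 3: +8 new -> 32 infected

Answer: 32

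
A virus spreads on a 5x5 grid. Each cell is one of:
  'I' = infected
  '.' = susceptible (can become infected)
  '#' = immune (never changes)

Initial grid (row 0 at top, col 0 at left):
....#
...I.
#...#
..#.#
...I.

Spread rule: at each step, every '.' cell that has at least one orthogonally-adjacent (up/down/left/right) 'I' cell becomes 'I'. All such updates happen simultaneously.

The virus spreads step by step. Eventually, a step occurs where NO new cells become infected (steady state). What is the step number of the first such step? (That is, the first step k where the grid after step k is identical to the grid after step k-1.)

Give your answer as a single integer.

Answer: 5

Derivation:
Step 0 (initial): 2 infected
Step 1: +7 new -> 9 infected
Step 2: +4 new -> 13 infected
Step 3: +5 new -> 18 infected
Step 4: +2 new -> 20 infected
Step 5: +0 new -> 20 infected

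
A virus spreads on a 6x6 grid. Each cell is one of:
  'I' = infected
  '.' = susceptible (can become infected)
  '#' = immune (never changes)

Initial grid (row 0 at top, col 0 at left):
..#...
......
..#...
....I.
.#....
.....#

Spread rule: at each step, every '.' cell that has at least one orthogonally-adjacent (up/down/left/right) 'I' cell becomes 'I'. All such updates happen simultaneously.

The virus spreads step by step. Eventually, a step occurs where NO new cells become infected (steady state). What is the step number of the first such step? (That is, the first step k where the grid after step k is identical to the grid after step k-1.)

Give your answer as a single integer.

Step 0 (initial): 1 infected
Step 1: +4 new -> 5 infected
Step 2: +7 new -> 12 infected
Step 3: +6 new -> 18 infected
Step 4: +6 new -> 24 infected
Step 5: +4 new -> 28 infected
Step 6: +3 new -> 31 infected
Step 7: +1 new -> 32 infected
Step 8: +0 new -> 32 infected

Answer: 8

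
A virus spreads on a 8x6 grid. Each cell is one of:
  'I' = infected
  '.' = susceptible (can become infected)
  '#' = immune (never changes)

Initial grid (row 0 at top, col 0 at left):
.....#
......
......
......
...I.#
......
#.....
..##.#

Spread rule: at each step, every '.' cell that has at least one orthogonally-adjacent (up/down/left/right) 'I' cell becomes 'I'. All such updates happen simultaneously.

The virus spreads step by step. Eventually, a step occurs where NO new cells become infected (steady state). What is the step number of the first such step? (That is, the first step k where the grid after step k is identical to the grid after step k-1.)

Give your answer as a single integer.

Answer: 8

Derivation:
Step 0 (initial): 1 infected
Step 1: +4 new -> 5 infected
Step 2: +7 new -> 12 infected
Step 3: +10 new -> 22 infected
Step 4: +10 new -> 32 infected
Step 5: +6 new -> 38 infected
Step 6: +3 new -> 41 infected
Step 7: +1 new -> 42 infected
Step 8: +0 new -> 42 infected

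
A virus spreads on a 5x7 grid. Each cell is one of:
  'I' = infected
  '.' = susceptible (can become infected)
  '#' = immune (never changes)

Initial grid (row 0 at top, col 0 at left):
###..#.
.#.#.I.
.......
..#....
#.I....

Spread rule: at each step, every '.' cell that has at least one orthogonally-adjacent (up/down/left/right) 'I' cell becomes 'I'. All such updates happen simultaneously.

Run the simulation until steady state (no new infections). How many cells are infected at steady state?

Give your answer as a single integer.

Answer: 27

Derivation:
Step 0 (initial): 2 infected
Step 1: +5 new -> 7 infected
Step 2: +8 new -> 15 infected
Step 3: +7 new -> 22 infected
Step 4: +3 new -> 25 infected
Step 5: +2 new -> 27 infected
Step 6: +0 new -> 27 infected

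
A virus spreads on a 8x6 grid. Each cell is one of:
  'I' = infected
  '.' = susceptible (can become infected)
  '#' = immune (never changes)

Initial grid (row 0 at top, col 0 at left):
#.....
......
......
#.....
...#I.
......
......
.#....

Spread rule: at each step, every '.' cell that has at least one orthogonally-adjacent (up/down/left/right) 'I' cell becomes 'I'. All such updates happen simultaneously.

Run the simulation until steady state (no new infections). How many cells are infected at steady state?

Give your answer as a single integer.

Answer: 44

Derivation:
Step 0 (initial): 1 infected
Step 1: +3 new -> 4 infected
Step 2: +6 new -> 10 infected
Step 3: +8 new -> 18 infected
Step 4: +10 new -> 28 infected
Step 5: +8 new -> 36 infected
Step 6: +5 new -> 41 infected
Step 7: +3 new -> 44 infected
Step 8: +0 new -> 44 infected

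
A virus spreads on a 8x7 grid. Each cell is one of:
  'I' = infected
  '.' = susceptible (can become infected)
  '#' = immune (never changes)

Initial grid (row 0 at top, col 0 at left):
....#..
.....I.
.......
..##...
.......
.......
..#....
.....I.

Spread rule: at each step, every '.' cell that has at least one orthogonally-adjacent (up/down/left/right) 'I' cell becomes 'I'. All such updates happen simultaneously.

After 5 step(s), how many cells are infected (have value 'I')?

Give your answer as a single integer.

Step 0 (initial): 2 infected
Step 1: +7 new -> 9 infected
Step 2: +9 new -> 18 infected
Step 3: +10 new -> 28 infected
Step 4: +7 new -> 35 infected
Step 5: +7 new -> 42 infected

Answer: 42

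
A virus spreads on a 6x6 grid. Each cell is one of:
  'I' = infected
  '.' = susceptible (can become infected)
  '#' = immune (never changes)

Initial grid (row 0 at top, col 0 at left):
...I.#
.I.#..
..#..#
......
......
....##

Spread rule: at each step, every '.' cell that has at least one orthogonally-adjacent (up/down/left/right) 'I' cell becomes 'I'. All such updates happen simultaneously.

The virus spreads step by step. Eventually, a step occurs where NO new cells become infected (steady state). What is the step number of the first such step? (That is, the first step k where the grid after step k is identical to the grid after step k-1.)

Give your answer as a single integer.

Answer: 7

Derivation:
Step 0 (initial): 2 infected
Step 1: +6 new -> 8 infected
Step 2: +4 new -> 12 infected
Step 3: +5 new -> 17 infected
Step 4: +6 new -> 23 infected
Step 5: +5 new -> 28 infected
Step 6: +2 new -> 30 infected
Step 7: +0 new -> 30 infected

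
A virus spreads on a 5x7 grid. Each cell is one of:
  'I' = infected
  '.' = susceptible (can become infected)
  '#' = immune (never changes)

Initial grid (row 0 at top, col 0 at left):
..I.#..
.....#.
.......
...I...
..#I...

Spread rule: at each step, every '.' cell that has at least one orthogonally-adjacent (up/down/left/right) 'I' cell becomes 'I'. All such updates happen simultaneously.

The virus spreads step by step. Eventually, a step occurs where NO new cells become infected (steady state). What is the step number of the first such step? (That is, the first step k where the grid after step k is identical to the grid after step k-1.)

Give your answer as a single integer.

Step 0 (initial): 3 infected
Step 1: +7 new -> 10 infected
Step 2: +8 new -> 18 infected
Step 3: +8 new -> 26 infected
Step 4: +3 new -> 29 infected
Step 5: +1 new -> 30 infected
Step 6: +1 new -> 31 infected
Step 7: +1 new -> 32 infected
Step 8: +0 new -> 32 infected

Answer: 8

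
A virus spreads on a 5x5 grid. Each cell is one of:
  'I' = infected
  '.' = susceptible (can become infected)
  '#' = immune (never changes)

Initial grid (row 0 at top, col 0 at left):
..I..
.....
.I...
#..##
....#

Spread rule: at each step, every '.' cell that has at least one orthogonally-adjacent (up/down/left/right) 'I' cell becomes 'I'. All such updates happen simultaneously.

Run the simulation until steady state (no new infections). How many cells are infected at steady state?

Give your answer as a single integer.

Step 0 (initial): 2 infected
Step 1: +7 new -> 9 infected
Step 2: +7 new -> 16 infected
Step 3: +4 new -> 20 infected
Step 4: +1 new -> 21 infected
Step 5: +0 new -> 21 infected

Answer: 21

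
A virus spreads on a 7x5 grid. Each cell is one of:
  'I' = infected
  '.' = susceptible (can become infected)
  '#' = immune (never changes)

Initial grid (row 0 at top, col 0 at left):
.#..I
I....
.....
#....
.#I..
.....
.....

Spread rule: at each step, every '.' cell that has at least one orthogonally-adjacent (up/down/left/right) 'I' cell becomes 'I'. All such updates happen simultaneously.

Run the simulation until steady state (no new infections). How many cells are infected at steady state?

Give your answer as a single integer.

Step 0 (initial): 3 infected
Step 1: +8 new -> 11 infected
Step 2: +12 new -> 23 infected
Step 3: +6 new -> 29 infected
Step 4: +3 new -> 32 infected
Step 5: +0 new -> 32 infected

Answer: 32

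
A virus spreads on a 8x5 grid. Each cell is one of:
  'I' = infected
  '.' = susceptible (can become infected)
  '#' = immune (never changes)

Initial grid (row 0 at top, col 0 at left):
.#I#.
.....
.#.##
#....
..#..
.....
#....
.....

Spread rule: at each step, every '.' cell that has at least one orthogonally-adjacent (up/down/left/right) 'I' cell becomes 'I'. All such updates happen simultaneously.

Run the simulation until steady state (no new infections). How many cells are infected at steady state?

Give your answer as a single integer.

Answer: 32

Derivation:
Step 0 (initial): 1 infected
Step 1: +1 new -> 2 infected
Step 2: +3 new -> 5 infected
Step 3: +3 new -> 8 infected
Step 4: +5 new -> 13 infected
Step 5: +3 new -> 16 infected
Step 6: +4 new -> 20 infected
Step 7: +5 new -> 25 infected
Step 8: +4 new -> 29 infected
Step 9: +3 new -> 32 infected
Step 10: +0 new -> 32 infected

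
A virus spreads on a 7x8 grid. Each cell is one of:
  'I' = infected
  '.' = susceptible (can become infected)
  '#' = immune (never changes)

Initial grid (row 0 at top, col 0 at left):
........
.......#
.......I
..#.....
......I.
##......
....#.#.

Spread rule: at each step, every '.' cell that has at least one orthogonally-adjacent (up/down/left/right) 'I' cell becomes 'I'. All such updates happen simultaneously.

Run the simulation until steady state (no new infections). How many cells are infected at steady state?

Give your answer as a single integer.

Step 0 (initial): 2 infected
Step 1: +6 new -> 8 infected
Step 2: +6 new -> 14 infected
Step 3: +8 new -> 22 infected
Step 4: +7 new -> 29 infected
Step 5: +6 new -> 35 infected
Step 6: +6 new -> 41 infected
Step 7: +5 new -> 46 infected
Step 8: +3 new -> 49 infected
Step 9: +1 new -> 50 infected
Step 10: +0 new -> 50 infected

Answer: 50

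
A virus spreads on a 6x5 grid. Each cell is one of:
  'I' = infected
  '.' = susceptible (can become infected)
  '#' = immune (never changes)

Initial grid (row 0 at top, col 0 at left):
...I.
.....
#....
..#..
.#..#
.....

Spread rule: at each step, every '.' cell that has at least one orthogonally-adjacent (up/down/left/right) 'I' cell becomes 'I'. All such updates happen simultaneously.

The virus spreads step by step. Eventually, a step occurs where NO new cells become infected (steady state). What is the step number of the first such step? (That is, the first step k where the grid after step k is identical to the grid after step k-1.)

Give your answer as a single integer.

Answer: 9

Derivation:
Step 0 (initial): 1 infected
Step 1: +3 new -> 4 infected
Step 2: +4 new -> 8 infected
Step 3: +5 new -> 13 infected
Step 4: +4 new -> 17 infected
Step 5: +3 new -> 20 infected
Step 6: +3 new -> 23 infected
Step 7: +2 new -> 25 infected
Step 8: +1 new -> 26 infected
Step 9: +0 new -> 26 infected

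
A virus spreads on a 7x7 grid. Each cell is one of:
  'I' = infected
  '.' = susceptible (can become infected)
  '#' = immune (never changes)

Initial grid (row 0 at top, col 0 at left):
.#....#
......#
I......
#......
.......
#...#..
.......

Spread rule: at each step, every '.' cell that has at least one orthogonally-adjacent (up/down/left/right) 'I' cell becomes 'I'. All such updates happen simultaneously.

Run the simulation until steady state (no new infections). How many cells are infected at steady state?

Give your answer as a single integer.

Answer: 43

Derivation:
Step 0 (initial): 1 infected
Step 1: +2 new -> 3 infected
Step 2: +4 new -> 7 infected
Step 3: +4 new -> 11 infected
Step 4: +7 new -> 18 infected
Step 5: +7 new -> 25 infected
Step 6: +8 new -> 33 infected
Step 7: +4 new -> 37 infected
Step 8: +3 new -> 40 infected
Step 9: +2 new -> 42 infected
Step 10: +1 new -> 43 infected
Step 11: +0 new -> 43 infected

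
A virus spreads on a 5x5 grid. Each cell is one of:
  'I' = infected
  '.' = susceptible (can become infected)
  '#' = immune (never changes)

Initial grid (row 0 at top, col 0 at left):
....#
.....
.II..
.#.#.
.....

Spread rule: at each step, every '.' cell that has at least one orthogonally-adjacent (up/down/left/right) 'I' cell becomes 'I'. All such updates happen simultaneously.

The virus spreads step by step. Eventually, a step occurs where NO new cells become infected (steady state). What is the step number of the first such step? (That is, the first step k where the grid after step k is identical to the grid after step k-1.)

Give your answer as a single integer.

Step 0 (initial): 2 infected
Step 1: +5 new -> 7 infected
Step 2: +7 new -> 14 infected
Step 3: +7 new -> 21 infected
Step 4: +1 new -> 22 infected
Step 5: +0 new -> 22 infected

Answer: 5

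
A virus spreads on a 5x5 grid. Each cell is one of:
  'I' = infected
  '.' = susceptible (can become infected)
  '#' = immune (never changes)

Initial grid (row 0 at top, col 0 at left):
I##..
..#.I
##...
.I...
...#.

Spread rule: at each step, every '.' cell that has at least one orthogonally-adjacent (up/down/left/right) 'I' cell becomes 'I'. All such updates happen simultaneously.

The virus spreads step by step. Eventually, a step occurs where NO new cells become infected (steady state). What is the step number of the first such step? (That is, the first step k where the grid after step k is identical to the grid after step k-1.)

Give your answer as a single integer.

Answer: 4

Derivation:
Step 0 (initial): 3 infected
Step 1: +7 new -> 10 infected
Step 2: +8 new -> 18 infected
Step 3: +1 new -> 19 infected
Step 4: +0 new -> 19 infected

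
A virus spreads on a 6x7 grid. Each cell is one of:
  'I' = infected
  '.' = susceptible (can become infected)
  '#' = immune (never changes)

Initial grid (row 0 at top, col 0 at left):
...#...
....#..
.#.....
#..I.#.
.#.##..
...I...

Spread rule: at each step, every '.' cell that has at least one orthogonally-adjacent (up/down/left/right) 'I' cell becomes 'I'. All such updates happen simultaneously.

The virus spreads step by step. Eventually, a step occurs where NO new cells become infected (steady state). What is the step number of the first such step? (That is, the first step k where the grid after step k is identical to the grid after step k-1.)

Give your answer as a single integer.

Answer: 7

Derivation:
Step 0 (initial): 2 infected
Step 1: +5 new -> 7 infected
Step 2: +7 new -> 14 infected
Step 3: +5 new -> 19 infected
Step 4: +6 new -> 25 infected
Step 5: +5 new -> 30 infected
Step 6: +4 new -> 34 infected
Step 7: +0 new -> 34 infected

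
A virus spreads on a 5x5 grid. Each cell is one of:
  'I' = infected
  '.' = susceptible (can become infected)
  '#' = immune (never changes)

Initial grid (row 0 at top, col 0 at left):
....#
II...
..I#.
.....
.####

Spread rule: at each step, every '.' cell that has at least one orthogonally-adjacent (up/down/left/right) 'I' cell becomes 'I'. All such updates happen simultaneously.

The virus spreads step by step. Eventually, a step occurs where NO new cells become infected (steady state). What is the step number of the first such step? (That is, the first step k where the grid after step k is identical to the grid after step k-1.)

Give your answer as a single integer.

Answer: 5

Derivation:
Step 0 (initial): 3 infected
Step 1: +6 new -> 9 infected
Step 2: +5 new -> 14 infected
Step 3: +4 new -> 18 infected
Step 4: +1 new -> 19 infected
Step 5: +0 new -> 19 infected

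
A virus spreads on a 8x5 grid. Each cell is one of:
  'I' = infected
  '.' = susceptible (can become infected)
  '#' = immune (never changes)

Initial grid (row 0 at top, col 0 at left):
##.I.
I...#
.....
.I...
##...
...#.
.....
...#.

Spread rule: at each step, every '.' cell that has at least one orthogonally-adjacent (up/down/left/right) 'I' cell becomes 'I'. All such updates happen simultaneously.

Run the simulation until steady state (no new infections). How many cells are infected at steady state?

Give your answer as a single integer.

Step 0 (initial): 3 infected
Step 1: +8 new -> 11 infected
Step 2: +5 new -> 16 infected
Step 3: +4 new -> 20 infected
Step 4: +3 new -> 23 infected
Step 5: +5 new -> 28 infected
Step 6: +3 new -> 31 infected
Step 7: +2 new -> 33 infected
Step 8: +0 new -> 33 infected

Answer: 33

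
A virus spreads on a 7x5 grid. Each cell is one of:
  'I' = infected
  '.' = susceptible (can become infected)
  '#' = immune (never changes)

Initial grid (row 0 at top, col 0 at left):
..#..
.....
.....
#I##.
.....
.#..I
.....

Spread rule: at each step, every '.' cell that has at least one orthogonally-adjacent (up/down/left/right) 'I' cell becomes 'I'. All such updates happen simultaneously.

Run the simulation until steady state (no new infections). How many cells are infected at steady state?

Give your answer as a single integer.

Step 0 (initial): 2 infected
Step 1: +5 new -> 7 infected
Step 2: +9 new -> 16 infected
Step 3: +7 new -> 23 infected
Step 4: +5 new -> 28 infected
Step 5: +2 new -> 30 infected
Step 6: +0 new -> 30 infected

Answer: 30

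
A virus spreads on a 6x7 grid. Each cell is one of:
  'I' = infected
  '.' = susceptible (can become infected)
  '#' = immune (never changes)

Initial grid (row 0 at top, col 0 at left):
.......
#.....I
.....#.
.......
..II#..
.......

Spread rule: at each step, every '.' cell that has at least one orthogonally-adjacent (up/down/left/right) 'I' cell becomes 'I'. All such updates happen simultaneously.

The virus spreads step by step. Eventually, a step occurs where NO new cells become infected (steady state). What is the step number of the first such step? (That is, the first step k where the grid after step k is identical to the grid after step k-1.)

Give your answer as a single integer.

Answer: 7

Derivation:
Step 0 (initial): 3 infected
Step 1: +8 new -> 11 infected
Step 2: +10 new -> 21 infected
Step 3: +10 new -> 31 infected
Step 4: +6 new -> 37 infected
Step 5: +1 new -> 38 infected
Step 6: +1 new -> 39 infected
Step 7: +0 new -> 39 infected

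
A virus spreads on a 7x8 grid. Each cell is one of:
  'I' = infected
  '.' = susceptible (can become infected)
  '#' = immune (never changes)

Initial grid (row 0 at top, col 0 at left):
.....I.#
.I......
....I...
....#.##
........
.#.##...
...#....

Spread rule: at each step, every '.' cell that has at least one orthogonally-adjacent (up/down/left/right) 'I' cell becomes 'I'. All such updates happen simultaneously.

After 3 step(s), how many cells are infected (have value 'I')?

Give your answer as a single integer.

Answer: 31

Derivation:
Step 0 (initial): 3 infected
Step 1: +10 new -> 13 infected
Step 2: +11 new -> 24 infected
Step 3: +7 new -> 31 infected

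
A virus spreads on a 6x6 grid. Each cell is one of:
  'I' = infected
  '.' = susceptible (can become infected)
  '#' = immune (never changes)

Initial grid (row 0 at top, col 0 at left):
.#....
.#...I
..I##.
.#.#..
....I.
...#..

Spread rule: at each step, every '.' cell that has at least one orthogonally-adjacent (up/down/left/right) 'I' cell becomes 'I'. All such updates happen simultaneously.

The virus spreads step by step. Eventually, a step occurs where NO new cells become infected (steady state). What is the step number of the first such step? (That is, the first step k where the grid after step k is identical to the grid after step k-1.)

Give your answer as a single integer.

Answer: 6

Derivation:
Step 0 (initial): 3 infected
Step 1: +10 new -> 13 infected
Step 2: +7 new -> 20 infected
Step 3: +5 new -> 25 infected
Step 4: +3 new -> 28 infected
Step 5: +1 new -> 29 infected
Step 6: +0 new -> 29 infected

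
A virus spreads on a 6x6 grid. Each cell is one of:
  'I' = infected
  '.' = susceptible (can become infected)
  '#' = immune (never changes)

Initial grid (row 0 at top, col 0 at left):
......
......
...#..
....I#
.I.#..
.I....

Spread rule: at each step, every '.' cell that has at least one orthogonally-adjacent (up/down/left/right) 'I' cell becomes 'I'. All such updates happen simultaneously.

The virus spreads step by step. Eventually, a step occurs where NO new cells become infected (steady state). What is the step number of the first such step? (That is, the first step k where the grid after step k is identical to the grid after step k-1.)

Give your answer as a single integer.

Step 0 (initial): 3 infected
Step 1: +8 new -> 11 infected
Step 2: +8 new -> 19 infected
Step 3: +7 new -> 26 infected
Step 4: +5 new -> 31 infected
Step 5: +2 new -> 33 infected
Step 6: +0 new -> 33 infected

Answer: 6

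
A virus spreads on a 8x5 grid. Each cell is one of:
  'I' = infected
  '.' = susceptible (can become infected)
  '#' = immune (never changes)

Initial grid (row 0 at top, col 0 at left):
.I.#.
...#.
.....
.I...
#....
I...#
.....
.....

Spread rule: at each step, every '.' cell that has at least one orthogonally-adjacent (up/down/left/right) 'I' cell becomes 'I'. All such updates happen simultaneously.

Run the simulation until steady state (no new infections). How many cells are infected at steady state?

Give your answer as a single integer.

Answer: 36

Derivation:
Step 0 (initial): 3 infected
Step 1: +9 new -> 12 infected
Step 2: +9 new -> 21 infected
Step 3: +6 new -> 27 infected
Step 4: +4 new -> 31 infected
Step 5: +3 new -> 34 infected
Step 6: +2 new -> 36 infected
Step 7: +0 new -> 36 infected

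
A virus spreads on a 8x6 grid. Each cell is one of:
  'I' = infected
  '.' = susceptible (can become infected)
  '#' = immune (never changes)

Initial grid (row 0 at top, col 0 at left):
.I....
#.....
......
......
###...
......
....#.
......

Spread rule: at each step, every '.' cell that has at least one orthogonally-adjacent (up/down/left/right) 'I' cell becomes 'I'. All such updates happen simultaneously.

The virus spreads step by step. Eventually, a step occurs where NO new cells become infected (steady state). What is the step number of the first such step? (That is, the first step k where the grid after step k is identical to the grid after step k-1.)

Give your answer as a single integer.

Step 0 (initial): 1 infected
Step 1: +3 new -> 4 infected
Step 2: +3 new -> 7 infected
Step 3: +5 new -> 12 infected
Step 4: +5 new -> 17 infected
Step 5: +3 new -> 20 infected
Step 6: +3 new -> 23 infected
Step 7: +3 new -> 26 infected
Step 8: +4 new -> 30 infected
Step 9: +4 new -> 34 infected
Step 10: +5 new -> 39 infected
Step 11: +3 new -> 42 infected
Step 12: +1 new -> 43 infected
Step 13: +0 new -> 43 infected

Answer: 13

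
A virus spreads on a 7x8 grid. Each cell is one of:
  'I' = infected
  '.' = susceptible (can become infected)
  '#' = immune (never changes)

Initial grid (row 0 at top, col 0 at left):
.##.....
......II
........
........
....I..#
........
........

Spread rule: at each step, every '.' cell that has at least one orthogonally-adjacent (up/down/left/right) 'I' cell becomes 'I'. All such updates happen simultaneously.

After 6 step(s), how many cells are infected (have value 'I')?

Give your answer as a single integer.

Answer: 52

Derivation:
Step 0 (initial): 3 infected
Step 1: +9 new -> 12 infected
Step 2: +13 new -> 25 infected
Step 3: +9 new -> 34 infected
Step 4: +9 new -> 43 infected
Step 5: +6 new -> 49 infected
Step 6: +3 new -> 52 infected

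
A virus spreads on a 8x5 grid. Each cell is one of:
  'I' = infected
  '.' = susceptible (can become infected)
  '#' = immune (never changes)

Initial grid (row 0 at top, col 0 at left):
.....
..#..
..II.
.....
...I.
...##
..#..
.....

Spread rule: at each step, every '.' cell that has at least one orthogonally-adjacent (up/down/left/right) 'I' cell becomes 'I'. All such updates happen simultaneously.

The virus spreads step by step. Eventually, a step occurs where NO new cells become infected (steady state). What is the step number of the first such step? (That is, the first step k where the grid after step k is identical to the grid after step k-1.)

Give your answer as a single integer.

Answer: 10

Derivation:
Step 0 (initial): 3 infected
Step 1: +7 new -> 10 infected
Step 2: +8 new -> 18 infected
Step 3: +7 new -> 25 infected
Step 4: +3 new -> 28 infected
Step 5: +2 new -> 30 infected
Step 6: +2 new -> 32 infected
Step 7: +1 new -> 33 infected
Step 8: +2 new -> 35 infected
Step 9: +1 new -> 36 infected
Step 10: +0 new -> 36 infected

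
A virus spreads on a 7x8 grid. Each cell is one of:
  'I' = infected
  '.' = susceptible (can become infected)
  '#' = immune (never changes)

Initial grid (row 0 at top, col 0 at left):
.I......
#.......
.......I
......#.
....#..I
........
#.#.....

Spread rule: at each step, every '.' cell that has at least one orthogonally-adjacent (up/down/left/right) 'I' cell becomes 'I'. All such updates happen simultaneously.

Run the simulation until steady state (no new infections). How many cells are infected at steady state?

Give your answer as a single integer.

Answer: 51

Derivation:
Step 0 (initial): 3 infected
Step 1: +8 new -> 11 infected
Step 2: +9 new -> 20 infected
Step 3: +11 new -> 31 infected
Step 4: +9 new -> 40 infected
Step 5: +6 new -> 46 infected
Step 6: +5 new -> 51 infected
Step 7: +0 new -> 51 infected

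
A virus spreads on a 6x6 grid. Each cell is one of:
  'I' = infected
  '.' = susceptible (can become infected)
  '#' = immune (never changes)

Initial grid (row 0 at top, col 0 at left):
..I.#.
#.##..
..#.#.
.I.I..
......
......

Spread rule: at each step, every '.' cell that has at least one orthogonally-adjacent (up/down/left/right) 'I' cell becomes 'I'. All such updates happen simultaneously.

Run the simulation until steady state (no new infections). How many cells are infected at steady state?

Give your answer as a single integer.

Step 0 (initial): 3 infected
Step 1: +9 new -> 12 infected
Step 2: +9 new -> 21 infected
Step 3: +5 new -> 26 infected
Step 4: +2 new -> 28 infected
Step 5: +2 new -> 30 infected
Step 6: +0 new -> 30 infected

Answer: 30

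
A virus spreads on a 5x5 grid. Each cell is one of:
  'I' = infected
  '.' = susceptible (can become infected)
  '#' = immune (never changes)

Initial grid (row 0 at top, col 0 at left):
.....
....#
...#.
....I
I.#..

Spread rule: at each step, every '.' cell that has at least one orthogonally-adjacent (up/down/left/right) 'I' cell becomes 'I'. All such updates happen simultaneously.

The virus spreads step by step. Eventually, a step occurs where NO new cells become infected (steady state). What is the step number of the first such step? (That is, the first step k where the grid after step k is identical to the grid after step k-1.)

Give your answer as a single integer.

Step 0 (initial): 2 infected
Step 1: +5 new -> 7 infected
Step 2: +4 new -> 11 infected
Step 3: +3 new -> 14 infected
Step 4: +3 new -> 17 infected
Step 5: +3 new -> 20 infected
Step 6: +1 new -> 21 infected
Step 7: +1 new -> 22 infected
Step 8: +0 new -> 22 infected

Answer: 8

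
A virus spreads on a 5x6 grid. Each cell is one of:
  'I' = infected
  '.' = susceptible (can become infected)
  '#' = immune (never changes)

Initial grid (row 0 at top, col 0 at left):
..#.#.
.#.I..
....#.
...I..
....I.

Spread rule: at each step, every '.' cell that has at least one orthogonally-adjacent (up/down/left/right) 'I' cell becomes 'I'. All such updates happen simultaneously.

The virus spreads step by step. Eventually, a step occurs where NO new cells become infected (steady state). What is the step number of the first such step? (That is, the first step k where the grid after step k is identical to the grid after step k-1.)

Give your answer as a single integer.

Answer: 8

Derivation:
Step 0 (initial): 3 infected
Step 1: +8 new -> 11 infected
Step 2: +5 new -> 16 infected
Step 3: +5 new -> 21 infected
Step 4: +2 new -> 23 infected
Step 5: +1 new -> 24 infected
Step 6: +1 new -> 25 infected
Step 7: +1 new -> 26 infected
Step 8: +0 new -> 26 infected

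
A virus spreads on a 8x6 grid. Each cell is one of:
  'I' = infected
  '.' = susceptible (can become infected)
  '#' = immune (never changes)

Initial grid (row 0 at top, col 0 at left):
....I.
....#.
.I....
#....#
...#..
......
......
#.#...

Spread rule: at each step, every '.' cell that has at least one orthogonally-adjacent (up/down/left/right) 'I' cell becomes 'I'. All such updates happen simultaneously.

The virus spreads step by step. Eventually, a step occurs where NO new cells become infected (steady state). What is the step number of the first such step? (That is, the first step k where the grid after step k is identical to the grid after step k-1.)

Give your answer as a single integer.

Answer: 10

Derivation:
Step 0 (initial): 2 infected
Step 1: +6 new -> 8 infected
Step 2: +9 new -> 17 infected
Step 3: +7 new -> 24 infected
Step 4: +4 new -> 28 infected
Step 5: +5 new -> 33 infected
Step 6: +3 new -> 36 infected
Step 7: +3 new -> 39 infected
Step 8: +2 new -> 41 infected
Step 9: +1 new -> 42 infected
Step 10: +0 new -> 42 infected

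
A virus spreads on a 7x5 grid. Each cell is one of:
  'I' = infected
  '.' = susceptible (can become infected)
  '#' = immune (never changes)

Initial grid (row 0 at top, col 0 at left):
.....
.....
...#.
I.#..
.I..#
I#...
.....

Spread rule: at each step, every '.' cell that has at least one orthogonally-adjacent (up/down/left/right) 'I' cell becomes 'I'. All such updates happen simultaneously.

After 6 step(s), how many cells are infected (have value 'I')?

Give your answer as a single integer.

Step 0 (initial): 3 infected
Step 1: +5 new -> 8 infected
Step 2: +5 new -> 13 infected
Step 3: +6 new -> 19 infected
Step 4: +5 new -> 24 infected
Step 5: +4 new -> 28 infected
Step 6: +2 new -> 30 infected

Answer: 30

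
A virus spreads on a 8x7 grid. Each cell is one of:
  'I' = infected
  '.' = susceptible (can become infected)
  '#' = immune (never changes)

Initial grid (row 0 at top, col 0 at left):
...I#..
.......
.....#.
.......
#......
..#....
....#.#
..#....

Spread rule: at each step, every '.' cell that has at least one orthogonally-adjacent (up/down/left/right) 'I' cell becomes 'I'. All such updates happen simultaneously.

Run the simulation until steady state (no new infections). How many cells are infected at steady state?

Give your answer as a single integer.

Answer: 49

Derivation:
Step 0 (initial): 1 infected
Step 1: +2 new -> 3 infected
Step 2: +4 new -> 7 infected
Step 3: +6 new -> 13 infected
Step 4: +7 new -> 20 infected
Step 5: +8 new -> 28 infected
Step 6: +6 new -> 34 infected
Step 7: +5 new -> 39 infected
Step 8: +5 new -> 44 infected
Step 9: +3 new -> 47 infected
Step 10: +2 new -> 49 infected
Step 11: +0 new -> 49 infected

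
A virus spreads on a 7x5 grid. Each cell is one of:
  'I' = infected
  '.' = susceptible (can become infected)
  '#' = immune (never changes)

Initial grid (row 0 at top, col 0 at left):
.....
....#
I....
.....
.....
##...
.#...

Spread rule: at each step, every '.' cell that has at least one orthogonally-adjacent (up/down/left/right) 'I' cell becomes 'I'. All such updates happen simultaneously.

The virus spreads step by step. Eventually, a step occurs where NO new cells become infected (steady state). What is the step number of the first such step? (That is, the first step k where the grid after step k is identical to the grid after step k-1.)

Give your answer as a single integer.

Answer: 9

Derivation:
Step 0 (initial): 1 infected
Step 1: +3 new -> 4 infected
Step 2: +5 new -> 9 infected
Step 3: +5 new -> 14 infected
Step 4: +5 new -> 19 infected
Step 5: +4 new -> 23 infected
Step 6: +4 new -> 27 infected
Step 7: +2 new -> 29 infected
Step 8: +1 new -> 30 infected
Step 9: +0 new -> 30 infected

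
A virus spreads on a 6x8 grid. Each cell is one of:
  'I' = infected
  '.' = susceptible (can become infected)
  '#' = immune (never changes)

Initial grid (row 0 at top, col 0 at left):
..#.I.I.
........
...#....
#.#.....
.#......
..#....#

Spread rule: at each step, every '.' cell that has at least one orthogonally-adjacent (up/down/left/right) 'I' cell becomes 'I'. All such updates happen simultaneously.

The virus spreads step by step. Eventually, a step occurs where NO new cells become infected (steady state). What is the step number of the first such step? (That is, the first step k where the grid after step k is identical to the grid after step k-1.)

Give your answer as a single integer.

Answer: 7

Derivation:
Step 0 (initial): 2 infected
Step 1: +5 new -> 7 infected
Step 2: +5 new -> 12 infected
Step 3: +5 new -> 17 infected
Step 4: +7 new -> 24 infected
Step 5: +8 new -> 32 infected
Step 6: +6 new -> 38 infected
Step 7: +0 new -> 38 infected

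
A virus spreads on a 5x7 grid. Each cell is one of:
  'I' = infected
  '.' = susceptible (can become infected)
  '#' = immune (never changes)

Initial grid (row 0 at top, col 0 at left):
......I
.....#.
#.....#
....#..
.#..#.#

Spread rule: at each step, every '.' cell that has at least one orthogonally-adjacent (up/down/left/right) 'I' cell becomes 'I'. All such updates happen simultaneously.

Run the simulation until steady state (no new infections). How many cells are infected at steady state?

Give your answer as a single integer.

Answer: 28

Derivation:
Step 0 (initial): 1 infected
Step 1: +2 new -> 3 infected
Step 2: +1 new -> 4 infected
Step 3: +2 new -> 6 infected
Step 4: +3 new -> 9 infected
Step 5: +4 new -> 13 infected
Step 6: +5 new -> 18 infected
Step 7: +6 new -> 24 infected
Step 8: +2 new -> 26 infected
Step 9: +1 new -> 27 infected
Step 10: +1 new -> 28 infected
Step 11: +0 new -> 28 infected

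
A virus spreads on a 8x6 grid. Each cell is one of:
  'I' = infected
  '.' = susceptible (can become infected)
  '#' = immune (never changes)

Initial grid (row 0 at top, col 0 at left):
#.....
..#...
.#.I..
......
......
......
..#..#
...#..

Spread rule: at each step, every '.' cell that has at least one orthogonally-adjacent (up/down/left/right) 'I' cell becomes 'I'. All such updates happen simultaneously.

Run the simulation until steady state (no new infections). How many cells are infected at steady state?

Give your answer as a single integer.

Step 0 (initial): 1 infected
Step 1: +4 new -> 5 infected
Step 2: +6 new -> 11 infected
Step 3: +8 new -> 19 infected
Step 4: +8 new -> 27 infected
Step 5: +6 new -> 33 infected
Step 6: +4 new -> 37 infected
Step 7: +3 new -> 40 infected
Step 8: +2 new -> 42 infected
Step 9: +0 new -> 42 infected

Answer: 42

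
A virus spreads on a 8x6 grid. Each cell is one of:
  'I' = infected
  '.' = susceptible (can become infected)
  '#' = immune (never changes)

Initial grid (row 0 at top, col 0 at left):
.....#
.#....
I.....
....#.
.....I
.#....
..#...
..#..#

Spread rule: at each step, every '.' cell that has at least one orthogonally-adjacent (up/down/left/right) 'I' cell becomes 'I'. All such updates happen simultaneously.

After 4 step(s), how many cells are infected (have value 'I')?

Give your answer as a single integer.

Step 0 (initial): 2 infected
Step 1: +6 new -> 8 infected
Step 2: +8 new -> 16 infected
Step 3: +12 new -> 28 infected
Step 4: +7 new -> 35 infected

Answer: 35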